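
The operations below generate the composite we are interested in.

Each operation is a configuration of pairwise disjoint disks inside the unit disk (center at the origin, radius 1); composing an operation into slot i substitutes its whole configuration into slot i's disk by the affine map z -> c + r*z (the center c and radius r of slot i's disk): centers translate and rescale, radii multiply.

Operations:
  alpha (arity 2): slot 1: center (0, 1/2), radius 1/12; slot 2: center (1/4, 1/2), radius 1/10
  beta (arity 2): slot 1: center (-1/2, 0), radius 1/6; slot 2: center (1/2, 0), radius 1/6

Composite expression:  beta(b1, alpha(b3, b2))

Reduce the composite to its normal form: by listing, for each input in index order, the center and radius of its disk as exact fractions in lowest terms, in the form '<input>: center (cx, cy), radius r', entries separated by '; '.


Only the slot chain above each b matters under beta; compose those maps.
input b1: applying the 1 nested substitution gives center (-1/2, 0), radius 1/6
input b3: applying the 2 nested substitutions gives center (1/2, 1/12), radius 1/72
input b2: applying the 2 nested substitutions gives center (13/24, 1/12), radius 1/60

b1: center (-1/2, 0), radius 1/6; b2: center (13/24, 1/12), radius 1/60; b3: center (1/2, 1/12), radius 1/72


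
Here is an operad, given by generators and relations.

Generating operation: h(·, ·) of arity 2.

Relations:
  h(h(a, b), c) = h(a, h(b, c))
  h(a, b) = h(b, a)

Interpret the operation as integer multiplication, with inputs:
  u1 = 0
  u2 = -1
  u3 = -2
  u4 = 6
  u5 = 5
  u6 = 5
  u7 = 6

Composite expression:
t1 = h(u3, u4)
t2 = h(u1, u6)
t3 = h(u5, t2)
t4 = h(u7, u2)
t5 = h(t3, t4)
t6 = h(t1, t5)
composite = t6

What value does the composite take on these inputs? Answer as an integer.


h(u3, u4) = -12
h(u1, u6) = 0
h(u5, h(u1, u6)) = 0
h(u7, u2) = -6
h(h(u5, h(u1, u6)), h(u7, u2)) = 0
h(h(u3, u4), h(h(u5, h(u1, u6)), h(u7, u2))) = 0

0


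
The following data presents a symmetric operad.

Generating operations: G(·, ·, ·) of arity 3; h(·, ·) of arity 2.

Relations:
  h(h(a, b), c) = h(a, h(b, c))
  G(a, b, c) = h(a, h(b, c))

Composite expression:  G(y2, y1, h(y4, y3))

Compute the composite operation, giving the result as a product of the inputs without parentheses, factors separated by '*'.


y2 * y1 * y4 * y3

Under associativity of G, the answer is the y's in reading order.
h(y4, y3) flattens to y4 * y3
G(y2, y1, h(y4, y3)) flattens to y2 * y1 * y4 * y3


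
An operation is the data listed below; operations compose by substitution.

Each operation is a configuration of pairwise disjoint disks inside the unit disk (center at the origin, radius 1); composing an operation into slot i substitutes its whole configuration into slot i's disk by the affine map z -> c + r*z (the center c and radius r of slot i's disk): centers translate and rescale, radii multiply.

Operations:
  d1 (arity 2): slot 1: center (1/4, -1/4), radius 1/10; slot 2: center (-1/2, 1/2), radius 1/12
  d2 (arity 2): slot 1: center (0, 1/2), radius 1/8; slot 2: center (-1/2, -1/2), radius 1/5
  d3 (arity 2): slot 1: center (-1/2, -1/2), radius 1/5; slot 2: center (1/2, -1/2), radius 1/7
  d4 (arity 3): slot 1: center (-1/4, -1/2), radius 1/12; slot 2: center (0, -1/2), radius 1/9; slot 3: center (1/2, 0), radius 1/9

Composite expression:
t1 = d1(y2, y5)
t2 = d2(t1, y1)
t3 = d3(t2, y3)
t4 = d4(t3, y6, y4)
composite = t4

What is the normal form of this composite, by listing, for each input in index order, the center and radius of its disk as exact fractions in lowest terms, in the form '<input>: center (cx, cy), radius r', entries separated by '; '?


y1: center (-3/10, -11/20), radius 1/300; y2: center (-559/1920, -205/384), radius 1/4800; y3: center (-5/24, -13/24), radius 1/84; y4: center (1/2, 0), radius 1/9; y5: center (-281/960, -511/960), radius 1/5760; y6: center (0, -1/2), radius 1/9

Nesting under d4 composes maps z -> c + r*z down each y-path.
tracing y2 down its 4-map path: center (-559/1920, -205/384), radius 1/4800
tracing y5 down its 4-map path: center (-281/960, -511/960), radius 1/5760
tracing y1 down its 3-map path: center (-3/10, -11/20), radius 1/300
tracing y3 down its 2-map path: center (-5/24, -13/24), radius 1/84
tracing y6 down its 1-map path: center (0, -1/2), radius 1/9
tracing y4 down its 1-map path: center (1/2, 0), radius 1/9


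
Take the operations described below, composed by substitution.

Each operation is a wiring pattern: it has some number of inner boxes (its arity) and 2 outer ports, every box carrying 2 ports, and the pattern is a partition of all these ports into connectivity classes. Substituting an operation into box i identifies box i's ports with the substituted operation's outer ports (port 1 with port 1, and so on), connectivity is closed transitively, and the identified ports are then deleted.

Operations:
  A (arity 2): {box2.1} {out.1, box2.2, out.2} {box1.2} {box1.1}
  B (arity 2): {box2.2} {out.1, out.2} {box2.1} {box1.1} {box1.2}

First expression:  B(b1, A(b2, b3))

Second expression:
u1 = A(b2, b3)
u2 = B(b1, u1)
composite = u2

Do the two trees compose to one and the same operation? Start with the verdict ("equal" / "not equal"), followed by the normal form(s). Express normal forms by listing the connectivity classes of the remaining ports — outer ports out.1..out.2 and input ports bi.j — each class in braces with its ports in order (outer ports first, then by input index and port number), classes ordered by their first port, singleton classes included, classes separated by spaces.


equal; both compose to {out.1, out.2} {b1.1} {b1.2} {b2.1} {b2.2} {b3.1} {b3.2}

In normal form, the first expression is {out.1, out.2} {b1.1} {b1.2} {b2.1} {b2.2} {b3.1} {b3.2}
In normal form, the second expression is {out.1, out.2} {b1.1} {b1.2} {b2.1} {b2.2} {b3.1} {b3.2}
Both agree, so they are equal.


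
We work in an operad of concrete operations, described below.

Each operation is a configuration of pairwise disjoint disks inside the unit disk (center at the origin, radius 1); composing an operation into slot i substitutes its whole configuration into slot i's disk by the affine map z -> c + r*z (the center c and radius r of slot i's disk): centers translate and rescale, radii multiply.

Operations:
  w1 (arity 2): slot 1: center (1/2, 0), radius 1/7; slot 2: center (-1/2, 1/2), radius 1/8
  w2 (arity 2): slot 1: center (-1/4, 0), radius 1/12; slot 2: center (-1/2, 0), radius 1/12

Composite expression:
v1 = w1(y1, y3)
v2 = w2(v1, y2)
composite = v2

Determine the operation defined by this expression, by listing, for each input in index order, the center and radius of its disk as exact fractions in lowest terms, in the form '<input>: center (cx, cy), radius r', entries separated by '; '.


y1: center (-5/24, 0), radius 1/84; y2: center (-1/2, 0), radius 1/12; y3: center (-7/24, 1/24), radius 1/96


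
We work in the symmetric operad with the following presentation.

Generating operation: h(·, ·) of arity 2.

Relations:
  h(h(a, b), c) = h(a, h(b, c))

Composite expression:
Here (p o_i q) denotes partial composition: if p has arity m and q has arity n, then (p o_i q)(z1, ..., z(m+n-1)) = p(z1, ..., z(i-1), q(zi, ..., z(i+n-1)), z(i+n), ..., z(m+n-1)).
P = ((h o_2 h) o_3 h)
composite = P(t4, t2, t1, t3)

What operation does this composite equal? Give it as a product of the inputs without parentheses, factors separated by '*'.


t4 * t2 * t1 * t3

Under associativity of h, the answer is the t's in reading order.
h(t1, t3) linearizes to t1 * t3
h(t2, h(t1, t3)) linearizes to t2 * t1 * t3
h(t4, h(t2, h(t1, t3))) linearizes to t4 * t2 * t1 * t3


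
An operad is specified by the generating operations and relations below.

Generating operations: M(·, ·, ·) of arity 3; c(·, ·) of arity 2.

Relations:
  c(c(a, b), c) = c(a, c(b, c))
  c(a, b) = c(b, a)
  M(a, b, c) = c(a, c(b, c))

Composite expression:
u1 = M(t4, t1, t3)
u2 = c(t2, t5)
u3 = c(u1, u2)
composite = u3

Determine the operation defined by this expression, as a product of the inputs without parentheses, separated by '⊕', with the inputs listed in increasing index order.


t1 ⊕ t2 ⊕ t3 ⊕ t4 ⊕ t5

Shape and order are irrelevant to c; the t-input set decides.
M(t4, t1, t3) collapses to t4 ⊕ t1 ⊕ t3
c(t2, t5) collapses to t2 ⊕ t5
c(M(t4, t1, t3), c(t2, t5)) collapses to t4 ⊕ t1 ⊕ t3 ⊕ t2 ⊕ t5
reordering the factors by index: t1 ⊕ t2 ⊕ t3 ⊕ t4 ⊕ t5


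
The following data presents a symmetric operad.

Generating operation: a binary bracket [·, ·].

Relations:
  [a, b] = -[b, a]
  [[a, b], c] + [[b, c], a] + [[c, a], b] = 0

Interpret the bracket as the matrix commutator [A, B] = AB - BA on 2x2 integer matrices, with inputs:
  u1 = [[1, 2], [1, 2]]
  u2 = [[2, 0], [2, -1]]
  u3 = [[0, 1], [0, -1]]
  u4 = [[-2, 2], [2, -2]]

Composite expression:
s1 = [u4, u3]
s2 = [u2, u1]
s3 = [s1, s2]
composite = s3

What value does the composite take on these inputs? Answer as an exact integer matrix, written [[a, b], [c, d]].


[u4, u3] = [[-2, -2], [2, 2]]
[u2, u1] = [[-4, 6], [-5, 4]]
[[u4, u3], [u2, u1]] = [[-2, -40], [-36, 2]]

[[-2, -40], [-36, 2]]


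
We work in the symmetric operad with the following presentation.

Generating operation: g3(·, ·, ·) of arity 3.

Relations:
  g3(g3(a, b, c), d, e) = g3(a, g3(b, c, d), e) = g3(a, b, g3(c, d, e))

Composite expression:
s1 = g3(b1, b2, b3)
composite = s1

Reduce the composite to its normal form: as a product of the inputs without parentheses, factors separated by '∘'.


b1 ∘ b2 ∘ b3


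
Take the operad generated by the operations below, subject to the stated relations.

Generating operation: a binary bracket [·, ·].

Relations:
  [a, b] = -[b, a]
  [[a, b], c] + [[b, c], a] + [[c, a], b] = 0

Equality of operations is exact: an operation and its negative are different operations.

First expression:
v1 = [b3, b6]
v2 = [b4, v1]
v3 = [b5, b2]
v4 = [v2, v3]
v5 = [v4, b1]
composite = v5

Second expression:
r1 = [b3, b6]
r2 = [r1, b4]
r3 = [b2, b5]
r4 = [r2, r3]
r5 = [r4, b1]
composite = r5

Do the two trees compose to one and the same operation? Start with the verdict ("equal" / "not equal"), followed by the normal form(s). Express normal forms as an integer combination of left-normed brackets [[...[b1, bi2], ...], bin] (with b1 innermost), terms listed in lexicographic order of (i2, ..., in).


In normal form, the first expression is [[[[[b1, b2], b5], b3], b6], b4] - [[[[[b1, b2], b5], b4], b3], b6] + [[[[[b1, b2], b5], b4], b6], b3] - [[[[[b1, b2], b5], b6], b3], b4] - [[[[[b1, b3], b6], b4], b2], b5] + [[[[[b1, b3], b6], b4], b5], b2] + [[[[[b1, b4], b3], b6], b2], b5] - [[[[[b1, b4], b3], b6], b5], b2] - [[[[[b1, b4], b6], b3], b2], b5] + [[[[[b1, b4], b6], b3], b5], b2] - [[[[[b1, b5], b2], b3], b6], b4] + [[[[[b1, b5], b2], b4], b3], b6] - [[[[[b1, b5], b2], b4], b6], b3] + [[[[[b1, b5], b2], b6], b3], b4] + [[[[[b1, b6], b3], b4], b2], b5] - [[[[[b1, b6], b3], b4], b5], b2]
In normal form, the second expression is [[[[[b1, b2], b5], b3], b6], b4] - [[[[[b1, b2], b5], b4], b3], b6] + [[[[[b1, b2], b5], b4], b6], b3] - [[[[[b1, b2], b5], b6], b3], b4] - [[[[[b1, b3], b6], b4], b2], b5] + [[[[[b1, b3], b6], b4], b5], b2] + [[[[[b1, b4], b3], b6], b2], b5] - [[[[[b1, b4], b3], b6], b5], b2] - [[[[[b1, b4], b6], b3], b2], b5] + [[[[[b1, b4], b6], b3], b5], b2] - [[[[[b1, b5], b2], b3], b6], b4] + [[[[[b1, b5], b2], b4], b3], b6] - [[[[[b1, b5], b2], b4], b6], b3] + [[[[[b1, b5], b2], b6], b3], b4] + [[[[[b1, b6], b3], b4], b2], b5] - [[[[[b1, b6], b3], b4], b5], b2]
Same normal form: equal.

equal: each reduces to [[[[[b1, b2], b5], b3], b6], b4] - [[[[[b1, b2], b5], b4], b3], b6] + [[[[[b1, b2], b5], b4], b6], b3] - [[[[[b1, b2], b5], b6], b3], b4] - [[[[[b1, b3], b6], b4], b2], b5] + [[[[[b1, b3], b6], b4], b5], b2] + [[[[[b1, b4], b3], b6], b2], b5] - [[[[[b1, b4], b3], b6], b5], b2] - [[[[[b1, b4], b6], b3], b2], b5] + [[[[[b1, b4], b6], b3], b5], b2] - [[[[[b1, b5], b2], b3], b6], b4] + [[[[[b1, b5], b2], b4], b3], b6] - [[[[[b1, b5], b2], b4], b6], b3] + [[[[[b1, b5], b2], b6], b3], b4] + [[[[[b1, b6], b3], b4], b2], b5] - [[[[[b1, b6], b3], b4], b5], b2]


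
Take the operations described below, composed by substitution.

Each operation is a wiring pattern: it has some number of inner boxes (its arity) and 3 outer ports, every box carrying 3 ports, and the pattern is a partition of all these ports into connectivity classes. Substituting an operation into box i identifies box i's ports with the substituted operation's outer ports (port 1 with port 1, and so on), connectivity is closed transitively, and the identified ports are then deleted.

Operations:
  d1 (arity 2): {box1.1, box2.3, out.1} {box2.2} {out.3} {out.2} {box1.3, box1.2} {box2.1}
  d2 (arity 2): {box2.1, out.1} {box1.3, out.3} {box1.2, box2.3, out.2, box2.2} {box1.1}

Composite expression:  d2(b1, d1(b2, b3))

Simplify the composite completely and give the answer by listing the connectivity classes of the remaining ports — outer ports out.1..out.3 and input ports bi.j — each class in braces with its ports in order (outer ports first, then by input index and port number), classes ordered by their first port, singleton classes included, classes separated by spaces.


{out.1, b2.1, b3.3} {out.2, b1.2} {out.3, b1.3} {b1.1} {b2.2, b2.3} {b3.1} {b3.2}

Two ports join when wires chain via d2-identified ports.
the subtree at d1 composes to {out.1, b2.1, b3.3} {out.2} {out.3} {b2.2, b2.3} {b3.1} {b3.2} on (b2, b3); out.j = own outer ports
the subtree at d2 composes to {out.1, b2.1, b3.3} {out.2, b1.2} {out.3, b1.3} {b1.1} {b2.2, b2.3} {b3.1} {b3.2} on (b1, b2, b3); out.j = own outer ports


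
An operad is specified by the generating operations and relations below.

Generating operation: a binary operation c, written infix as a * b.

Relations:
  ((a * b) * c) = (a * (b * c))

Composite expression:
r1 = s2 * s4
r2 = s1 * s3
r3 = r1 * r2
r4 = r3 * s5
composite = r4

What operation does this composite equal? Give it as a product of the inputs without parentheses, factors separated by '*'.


s2 * s4 * s1 * s3 * s5


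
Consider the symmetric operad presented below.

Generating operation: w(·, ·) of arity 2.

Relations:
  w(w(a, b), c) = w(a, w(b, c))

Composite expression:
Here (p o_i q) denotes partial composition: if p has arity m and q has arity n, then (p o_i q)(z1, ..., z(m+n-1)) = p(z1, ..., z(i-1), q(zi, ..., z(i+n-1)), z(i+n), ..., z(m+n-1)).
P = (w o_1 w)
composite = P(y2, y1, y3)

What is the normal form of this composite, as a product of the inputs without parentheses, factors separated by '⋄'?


y2 ⋄ y1 ⋄ y3

All parenthesizations of w agree; list the y-inputs left to right.
w(y2, y1) linearizes to y2 ⋄ y1
w(w(y2, y1), y3) linearizes to y2 ⋄ y1 ⋄ y3


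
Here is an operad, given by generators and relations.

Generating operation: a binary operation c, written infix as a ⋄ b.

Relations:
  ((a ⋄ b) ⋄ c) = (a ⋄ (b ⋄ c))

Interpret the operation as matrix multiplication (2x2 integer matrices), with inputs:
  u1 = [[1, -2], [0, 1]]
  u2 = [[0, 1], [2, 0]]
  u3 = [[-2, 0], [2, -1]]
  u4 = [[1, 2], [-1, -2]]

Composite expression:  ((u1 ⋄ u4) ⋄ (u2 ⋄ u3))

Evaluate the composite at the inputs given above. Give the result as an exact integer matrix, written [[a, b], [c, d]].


[[-18, -3], [6, 1]]

(u1 ⋄ u4) = [[3, 6], [-1, -2]]
(u2 ⋄ u3) = [[2, -1], [-4, 0]]
((u1 ⋄ u4) ⋄ (u2 ⋄ u3)) = [[-18, -3], [6, 1]]


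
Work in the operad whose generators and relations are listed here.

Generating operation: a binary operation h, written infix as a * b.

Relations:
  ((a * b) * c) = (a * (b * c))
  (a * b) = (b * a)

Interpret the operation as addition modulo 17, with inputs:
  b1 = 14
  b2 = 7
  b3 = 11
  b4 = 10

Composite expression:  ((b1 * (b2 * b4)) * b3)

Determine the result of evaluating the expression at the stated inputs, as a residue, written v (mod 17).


(b2 * b4) = 0
(b1 * (b2 * b4)) = 14
((b1 * (b2 * b4)) * b3) = 8

8 (mod 17)


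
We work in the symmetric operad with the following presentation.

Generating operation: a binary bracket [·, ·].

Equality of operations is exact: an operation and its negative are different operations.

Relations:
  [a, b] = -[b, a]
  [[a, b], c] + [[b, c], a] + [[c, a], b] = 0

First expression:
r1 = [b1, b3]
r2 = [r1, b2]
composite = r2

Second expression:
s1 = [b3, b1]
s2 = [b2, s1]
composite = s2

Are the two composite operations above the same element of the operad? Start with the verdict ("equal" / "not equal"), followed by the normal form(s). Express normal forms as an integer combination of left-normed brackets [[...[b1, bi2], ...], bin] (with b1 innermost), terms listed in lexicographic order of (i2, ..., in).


Normal form of the first expression: [[b1, b3], b2]
Normal form of the second expression: [[b1, b3], b2]
Both agree, so they are equal.

equal: each reduces to [[b1, b3], b2]


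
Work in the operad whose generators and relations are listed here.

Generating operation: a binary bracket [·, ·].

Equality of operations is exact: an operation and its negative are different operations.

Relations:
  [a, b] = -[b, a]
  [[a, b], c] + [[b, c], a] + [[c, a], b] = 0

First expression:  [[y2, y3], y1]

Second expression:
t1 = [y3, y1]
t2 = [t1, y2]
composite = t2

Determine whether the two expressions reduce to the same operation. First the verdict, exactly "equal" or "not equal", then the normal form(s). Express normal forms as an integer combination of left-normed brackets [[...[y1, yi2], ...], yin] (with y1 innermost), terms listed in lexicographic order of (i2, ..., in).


not equal; first: -[[y1, y2], y3] + [[y1, y3], y2]; second: -[[y1, y3], y2]

The first expression reduces to -[[y1, y2], y3] + [[y1, y3], y2]
The second expression reduces to -[[y1, y3], y2]
The normal forms differ: not equal.


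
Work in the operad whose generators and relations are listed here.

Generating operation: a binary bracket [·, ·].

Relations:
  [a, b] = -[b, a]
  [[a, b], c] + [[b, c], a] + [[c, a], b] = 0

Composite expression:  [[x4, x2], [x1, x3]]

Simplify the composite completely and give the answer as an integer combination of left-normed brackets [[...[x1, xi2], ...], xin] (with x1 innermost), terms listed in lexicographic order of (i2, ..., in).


[[[x1, x3], x2], x4] - [[[x1, x3], x4], x2]

Skip Jacobi rewriting: expand, keep x1-initial words, read off terms.
Composite bracket: [[x4, x2], [x1, x3]]
Full expansion: 8 signed words from ab - ba (2^3 = 8).
Only words starting with x1 matter:
  from x1x3x2x4, sign +1: term +[[[x1, x3], x2], x4]
  from x1x3x4x2, sign -1: term -[[[x1, x3], x4], x2]


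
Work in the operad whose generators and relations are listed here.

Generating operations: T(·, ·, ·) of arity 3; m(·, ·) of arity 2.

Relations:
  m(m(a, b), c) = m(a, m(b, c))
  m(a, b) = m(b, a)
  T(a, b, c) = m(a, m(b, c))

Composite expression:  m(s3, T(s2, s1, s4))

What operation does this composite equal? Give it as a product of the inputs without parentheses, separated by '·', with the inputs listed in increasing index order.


s1 · s2 · s3 · s4

Reordering under m is free, so list the s-inputs canonically.
T(s2, s1, s4) reduces to s2 · s1 · s4
m(s3, T(s2, s1, s4)) reduces to s3 · s2 · s1 · s4
rearranged into index order: s1 · s2 · s3 · s4


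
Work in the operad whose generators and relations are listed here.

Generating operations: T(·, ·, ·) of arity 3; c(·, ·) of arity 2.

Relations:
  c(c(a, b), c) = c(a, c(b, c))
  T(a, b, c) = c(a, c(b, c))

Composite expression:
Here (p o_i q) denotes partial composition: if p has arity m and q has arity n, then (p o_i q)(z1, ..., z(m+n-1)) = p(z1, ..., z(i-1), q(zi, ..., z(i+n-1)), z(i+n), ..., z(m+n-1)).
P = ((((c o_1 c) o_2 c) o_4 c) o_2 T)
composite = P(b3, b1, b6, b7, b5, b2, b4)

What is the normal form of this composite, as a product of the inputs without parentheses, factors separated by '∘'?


The c-tree's shape is irrelevant; the b-reading-order decides.
T(b1, b6, b7) spells out as b1 ∘ b6 ∘ b7
c(T(b1, b6, b7), b5) spells out as b1 ∘ b6 ∘ b7 ∘ b5
c(b3, c(T(b1, b6, b7), b5)) spells out as b3 ∘ b1 ∘ b6 ∘ b7 ∘ b5
c(b2, b4) spells out as b2 ∘ b4
c(c(b3, c(T(b1, b6, b7), b5)), c(b2, b4)) spells out as b3 ∘ b1 ∘ b6 ∘ b7 ∘ b5 ∘ b2 ∘ b4

b3 ∘ b1 ∘ b6 ∘ b7 ∘ b5 ∘ b2 ∘ b4


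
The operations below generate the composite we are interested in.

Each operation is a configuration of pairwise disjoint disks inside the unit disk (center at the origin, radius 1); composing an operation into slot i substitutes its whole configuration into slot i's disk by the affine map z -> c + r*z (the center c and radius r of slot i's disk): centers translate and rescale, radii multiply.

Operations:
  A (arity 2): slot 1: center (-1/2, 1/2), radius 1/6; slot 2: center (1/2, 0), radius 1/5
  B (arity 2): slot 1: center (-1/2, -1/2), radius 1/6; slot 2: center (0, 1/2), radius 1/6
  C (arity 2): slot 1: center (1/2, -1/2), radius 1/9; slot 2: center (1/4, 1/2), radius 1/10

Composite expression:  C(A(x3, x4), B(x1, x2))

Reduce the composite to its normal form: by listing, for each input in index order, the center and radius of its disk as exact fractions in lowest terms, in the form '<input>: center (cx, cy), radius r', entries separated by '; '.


x1: center (1/5, 9/20), radius 1/60; x2: center (1/4, 11/20), radius 1/60; x3: center (4/9, -4/9), radius 1/54; x4: center (5/9, -1/2), radius 1/45

Affine substitution under C: radii multiply and x-centers shift.
input x3: applying the 2 nested substitutions gives center (4/9, -4/9), radius 1/54
input x4: applying the 2 nested substitutions gives center (5/9, -1/2), radius 1/45
input x1: applying the 2 nested substitutions gives center (1/5, 9/20), radius 1/60
input x2: applying the 2 nested substitutions gives center (1/4, 11/20), radius 1/60


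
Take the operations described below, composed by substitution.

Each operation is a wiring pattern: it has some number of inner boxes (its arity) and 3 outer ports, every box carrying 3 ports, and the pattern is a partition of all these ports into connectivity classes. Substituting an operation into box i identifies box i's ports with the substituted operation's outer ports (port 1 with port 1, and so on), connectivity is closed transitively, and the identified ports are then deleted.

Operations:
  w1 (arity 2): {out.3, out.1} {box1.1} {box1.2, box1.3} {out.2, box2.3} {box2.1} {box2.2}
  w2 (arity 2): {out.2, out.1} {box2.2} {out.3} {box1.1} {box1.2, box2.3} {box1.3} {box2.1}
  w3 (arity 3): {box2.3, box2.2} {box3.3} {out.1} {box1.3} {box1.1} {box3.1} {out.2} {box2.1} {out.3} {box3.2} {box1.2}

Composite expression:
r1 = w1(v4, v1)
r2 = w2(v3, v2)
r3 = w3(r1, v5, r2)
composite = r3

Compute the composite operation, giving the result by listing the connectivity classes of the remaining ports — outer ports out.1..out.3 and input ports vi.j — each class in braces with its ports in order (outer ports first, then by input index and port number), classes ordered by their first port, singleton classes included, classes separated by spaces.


{out.1} {out.2} {out.3} {v1.1} {v1.2} {v1.3} {v2.1} {v2.2} {v2.3, v3.2} {v3.1} {v3.3} {v4.1} {v4.2, v4.3} {v5.1} {v5.2, v5.3}

Treat the ports identified at w3 as solder joints: merge, then drop.
composing w1 on (v4, v1), with out.j its own outer ports: {out.1, out.3} {out.2, v1.3} {v1.1} {v1.2} {v4.1} {v4.2, v4.3}
composing w2 on (v3, v2), with out.j its own outer ports: {out.1, out.2} {out.3} {v2.1} {v2.2} {v2.3, v3.2} {v3.1} {v3.3}
composing w3 on (v4, v1, v5, v3, v2), with out.j its own outer ports: {out.1} {out.2} {out.3} {v1.1} {v1.2} {v1.3} {v2.1} {v2.2} {v2.3, v3.2} {v3.1} {v3.3} {v4.1} {v4.2, v4.3} {v5.1} {v5.2, v5.3}


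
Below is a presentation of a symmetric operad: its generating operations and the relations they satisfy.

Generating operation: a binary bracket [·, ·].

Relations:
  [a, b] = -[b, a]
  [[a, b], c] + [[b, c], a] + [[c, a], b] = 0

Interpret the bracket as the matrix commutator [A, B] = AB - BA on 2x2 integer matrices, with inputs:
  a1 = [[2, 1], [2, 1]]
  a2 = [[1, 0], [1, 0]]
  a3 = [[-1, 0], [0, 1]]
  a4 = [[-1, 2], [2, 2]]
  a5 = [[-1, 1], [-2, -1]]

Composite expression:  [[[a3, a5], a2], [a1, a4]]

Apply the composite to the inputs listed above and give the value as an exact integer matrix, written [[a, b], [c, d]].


[[4, -12], [-16, -4]]

[a3, a5] = [[0, -2], [-4, 0]]
[[a3, a5], a2] = [[-2, 2], [-4, 2]]
[a1, a4] = [[-2, 5], [-8, 2]]
[[[a3, a5], a2], [a1, a4]] = [[4, -12], [-16, -4]]


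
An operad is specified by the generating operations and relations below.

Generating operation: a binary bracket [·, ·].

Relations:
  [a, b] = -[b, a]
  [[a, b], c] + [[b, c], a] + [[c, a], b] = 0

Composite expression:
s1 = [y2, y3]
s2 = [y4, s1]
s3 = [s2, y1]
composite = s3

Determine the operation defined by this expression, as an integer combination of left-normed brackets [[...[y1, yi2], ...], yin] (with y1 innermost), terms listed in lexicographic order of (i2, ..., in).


[[[y1, y2], y3], y4] - [[[y1, y3], y2], y4] - [[[y1, y4], y2], y3] + [[[y1, y4], y3], y2]

In the tensor algebra, words opening y1 carry the y1-anchored form.
Composite bracket: [[y4, [y2, y3]], y1]
Under [a, b] = ab - ba we get 8 signed associative words (2^3 = 8).
Coefficients come from the y1-initial words:
  from y1y2y3y4, sign +1: term +[[[y1, y2], y3], y4]
  from y1y3y2y4, sign -1: term -[[[y1, y3], y2], y4]
  from y1y4y2y3, sign -1: term -[[[y1, y4], y2], y3]
  from y1y4y3y2, sign +1: term +[[[y1, y4], y3], y2]


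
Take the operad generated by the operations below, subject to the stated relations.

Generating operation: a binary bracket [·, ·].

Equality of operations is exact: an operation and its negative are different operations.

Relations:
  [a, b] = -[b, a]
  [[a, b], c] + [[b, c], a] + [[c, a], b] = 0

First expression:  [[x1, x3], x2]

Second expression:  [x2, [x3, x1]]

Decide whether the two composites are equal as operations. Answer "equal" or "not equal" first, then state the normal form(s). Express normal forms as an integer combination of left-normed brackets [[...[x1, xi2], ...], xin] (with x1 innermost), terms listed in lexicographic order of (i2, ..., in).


equal — both sides give [[x1, x3], x2]

Reducing the first expression gives [[x1, x3], x2]
Reducing the second expression gives [[x1, x3], x2]
The normal forms match — equal.


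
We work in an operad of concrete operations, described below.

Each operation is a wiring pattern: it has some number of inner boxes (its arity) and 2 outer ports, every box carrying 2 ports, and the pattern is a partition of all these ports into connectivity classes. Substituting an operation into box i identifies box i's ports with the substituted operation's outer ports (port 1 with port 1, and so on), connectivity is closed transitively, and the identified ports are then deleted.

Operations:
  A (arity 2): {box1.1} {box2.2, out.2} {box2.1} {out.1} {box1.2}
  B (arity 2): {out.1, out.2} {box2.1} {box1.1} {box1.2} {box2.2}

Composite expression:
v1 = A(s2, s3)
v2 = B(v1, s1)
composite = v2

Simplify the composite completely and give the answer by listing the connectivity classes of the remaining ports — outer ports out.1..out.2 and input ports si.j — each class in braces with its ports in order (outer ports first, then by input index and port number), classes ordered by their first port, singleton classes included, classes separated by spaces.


Substituting into B glues patterns; closure does the rest.
after A, the pattern on (s2, s3) reads {out.1} {out.2, s3.2} {s2.1} {s2.2} {s3.1} (out.j = its outer ports)
after B, the pattern on (s2, s3, s1) reads {out.1, out.2} {s1.1} {s1.2} {s2.1} {s2.2} {s3.1} {s3.2} (out.j = its outer ports)

{out.1, out.2} {s1.1} {s1.2} {s2.1} {s2.2} {s3.1} {s3.2}


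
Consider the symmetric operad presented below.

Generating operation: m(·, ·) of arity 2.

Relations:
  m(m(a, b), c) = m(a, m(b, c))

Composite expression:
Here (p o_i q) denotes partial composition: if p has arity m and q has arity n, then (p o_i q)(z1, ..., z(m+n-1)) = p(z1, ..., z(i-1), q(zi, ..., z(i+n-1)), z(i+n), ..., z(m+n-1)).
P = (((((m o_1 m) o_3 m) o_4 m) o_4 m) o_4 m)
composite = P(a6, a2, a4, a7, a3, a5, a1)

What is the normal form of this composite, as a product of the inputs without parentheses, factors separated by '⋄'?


a6 ⋄ a2 ⋄ a4 ⋄ a7 ⋄ a3 ⋄ a5 ⋄ a1

Associativity of m dissolves the nesting; only the a-input order survives.
m(a6, a2) spells out as a6 ⋄ a2
m(a7, a3) spells out as a7 ⋄ a3
m(m(a7, a3), a5) spells out as a7 ⋄ a3 ⋄ a5
m(m(m(a7, a3), a5), a1) spells out as a7 ⋄ a3 ⋄ a5 ⋄ a1
m(a4, m(m(m(a7, a3), a5), a1)) spells out as a4 ⋄ a7 ⋄ a3 ⋄ a5 ⋄ a1
m(m(a6, a2), m(a4, m(m(m(a7, a3), a5), a1))) spells out as a6 ⋄ a2 ⋄ a4 ⋄ a7 ⋄ a3 ⋄ a5 ⋄ a1


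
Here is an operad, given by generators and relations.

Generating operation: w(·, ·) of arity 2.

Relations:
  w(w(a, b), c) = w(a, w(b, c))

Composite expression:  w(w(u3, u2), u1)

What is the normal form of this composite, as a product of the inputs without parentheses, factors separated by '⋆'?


u3 ⋆ u2 ⋆ u1

Associativity of w dissolves the nesting; only the u-input order survives.
w(u3, u2) spells out as u3 ⋆ u2
w(w(u3, u2), u1) spells out as u3 ⋆ u2 ⋆ u1


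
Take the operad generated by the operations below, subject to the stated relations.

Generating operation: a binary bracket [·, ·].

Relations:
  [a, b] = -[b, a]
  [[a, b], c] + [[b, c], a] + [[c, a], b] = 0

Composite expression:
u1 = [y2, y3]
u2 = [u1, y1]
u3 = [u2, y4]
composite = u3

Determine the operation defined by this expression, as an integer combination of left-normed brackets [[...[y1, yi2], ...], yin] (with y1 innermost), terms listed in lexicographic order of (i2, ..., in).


-[[[y1, y2], y3], y4] + [[[y1, y3], y2], y4]

Skip Jacobi rewriting: expand, keep y1-initial words, read off terms.
Composite bracket: [[[y2, y3], y1], y4]
Applying ab - ba throughout gives 8 signed words (2^3 = 8).
The y1-initial words carry the normal form:
  y1y2y3y4 appears with sign -1, giving the term -[[[y1, y2], y3], y4]
  y1y3y2y4 appears with sign +1, giving the term +[[[y1, y3], y2], y4]


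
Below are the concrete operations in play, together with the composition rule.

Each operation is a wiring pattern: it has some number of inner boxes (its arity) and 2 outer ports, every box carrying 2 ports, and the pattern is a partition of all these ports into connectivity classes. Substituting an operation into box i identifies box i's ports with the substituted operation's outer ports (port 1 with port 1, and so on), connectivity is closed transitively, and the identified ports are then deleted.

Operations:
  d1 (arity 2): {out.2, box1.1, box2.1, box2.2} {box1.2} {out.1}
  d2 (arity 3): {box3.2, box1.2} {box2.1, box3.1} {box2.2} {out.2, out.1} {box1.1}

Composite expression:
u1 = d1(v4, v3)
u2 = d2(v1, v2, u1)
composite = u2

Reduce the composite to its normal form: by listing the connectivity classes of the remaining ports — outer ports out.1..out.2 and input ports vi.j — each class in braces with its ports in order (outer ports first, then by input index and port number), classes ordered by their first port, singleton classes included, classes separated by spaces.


Substituting into d2 glues patterns; closure does the rest.
composing d1 on (v4, v3), with out.j its own outer ports: {out.1} {out.2, v3.1, v3.2, v4.1} {v4.2}
composing d2 on (v1, v2, v4, v3), with out.j its own outer ports: {out.1, out.2} {v1.1} {v1.2, v3.1, v3.2, v4.1} {v2.1} {v2.2} {v4.2}

{out.1, out.2} {v1.1} {v1.2, v3.1, v3.2, v4.1} {v2.1} {v2.2} {v4.2}


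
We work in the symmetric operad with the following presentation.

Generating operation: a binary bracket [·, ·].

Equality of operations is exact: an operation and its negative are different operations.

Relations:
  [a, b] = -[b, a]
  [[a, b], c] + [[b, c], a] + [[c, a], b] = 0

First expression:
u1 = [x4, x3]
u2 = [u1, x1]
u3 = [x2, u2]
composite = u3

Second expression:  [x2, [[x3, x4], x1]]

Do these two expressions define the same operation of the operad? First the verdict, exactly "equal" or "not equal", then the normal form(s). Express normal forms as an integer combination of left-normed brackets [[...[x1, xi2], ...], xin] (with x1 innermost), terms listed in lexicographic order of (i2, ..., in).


not equal — first -[[[x1, x3], x4], x2] + [[[x1, x4], x3], x2], second [[[x1, x3], x4], x2] - [[[x1, x4], x3], x2]

The first composite normalizes to -[[[x1, x3], x4], x2] + [[[x1, x4], x3], x2]
The second composite normalizes to [[[x1, x3], x4], x2] - [[[x1, x4], x3], x2]
No match — not equal.


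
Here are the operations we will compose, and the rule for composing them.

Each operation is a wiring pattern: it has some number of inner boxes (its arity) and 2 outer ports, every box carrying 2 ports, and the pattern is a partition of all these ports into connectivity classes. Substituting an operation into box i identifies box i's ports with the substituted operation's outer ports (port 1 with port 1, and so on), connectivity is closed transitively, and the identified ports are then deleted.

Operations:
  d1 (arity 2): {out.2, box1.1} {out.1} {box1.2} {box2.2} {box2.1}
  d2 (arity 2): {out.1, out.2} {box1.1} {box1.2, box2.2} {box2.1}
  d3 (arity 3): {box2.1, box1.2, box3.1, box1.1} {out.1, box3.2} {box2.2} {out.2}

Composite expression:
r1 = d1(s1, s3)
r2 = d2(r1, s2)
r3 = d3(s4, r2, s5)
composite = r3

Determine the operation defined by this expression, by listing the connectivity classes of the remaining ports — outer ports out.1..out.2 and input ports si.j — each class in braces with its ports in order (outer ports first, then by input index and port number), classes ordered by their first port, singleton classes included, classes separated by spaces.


{out.1, s5.2} {out.2} {s1.1, s2.2} {s1.2} {s2.1} {s3.1} {s3.2} {s4.1, s4.2, s5.1}


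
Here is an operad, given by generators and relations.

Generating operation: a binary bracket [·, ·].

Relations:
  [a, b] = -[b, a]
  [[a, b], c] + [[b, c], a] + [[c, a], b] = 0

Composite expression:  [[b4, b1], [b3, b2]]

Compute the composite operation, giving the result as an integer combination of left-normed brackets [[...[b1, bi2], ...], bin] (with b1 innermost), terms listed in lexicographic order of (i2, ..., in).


Left-normed coefficients sit on the b1-initial expansion words.
Composite bracket: [[b4, b1], [b3, b2]]
Full expansion: 8 signed words from ab - ba (2^3 = 8).
Words beginning with b1 determine it all:
  the word b1b4b2b3 carries sign +1 and contributes +[[[b1, b4], b2], b3]
  the word b1b4b3b2 carries sign -1 and contributes -[[[b1, b4], b3], b2]

[[[b1, b4], b2], b3] - [[[b1, b4], b3], b2]


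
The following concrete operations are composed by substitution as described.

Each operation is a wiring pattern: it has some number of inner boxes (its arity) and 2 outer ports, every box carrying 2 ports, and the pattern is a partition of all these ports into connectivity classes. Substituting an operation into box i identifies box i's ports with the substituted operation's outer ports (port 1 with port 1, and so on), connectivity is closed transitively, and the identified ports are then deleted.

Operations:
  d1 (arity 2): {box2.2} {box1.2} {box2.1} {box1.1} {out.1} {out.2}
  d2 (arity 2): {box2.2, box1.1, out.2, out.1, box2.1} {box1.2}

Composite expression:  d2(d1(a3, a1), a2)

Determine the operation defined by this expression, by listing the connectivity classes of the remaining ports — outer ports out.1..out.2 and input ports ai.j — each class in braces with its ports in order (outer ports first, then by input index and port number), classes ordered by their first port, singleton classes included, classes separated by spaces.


{out.1, out.2, a2.1, a2.2} {a1.1} {a1.2} {a3.1} {a3.2}

After gluing at d2, chains via deleted ports link the a-ports.
stage d1: inputs (a3, a1), connectivity {out.1} {out.2} {a1.1} {a1.2} {a3.1} {a3.2}, out.j its boundary
stage d2: inputs (a3, a1, a2), connectivity {out.1, out.2, a2.1, a2.2} {a1.1} {a1.2} {a3.1} {a3.2}, out.j its boundary


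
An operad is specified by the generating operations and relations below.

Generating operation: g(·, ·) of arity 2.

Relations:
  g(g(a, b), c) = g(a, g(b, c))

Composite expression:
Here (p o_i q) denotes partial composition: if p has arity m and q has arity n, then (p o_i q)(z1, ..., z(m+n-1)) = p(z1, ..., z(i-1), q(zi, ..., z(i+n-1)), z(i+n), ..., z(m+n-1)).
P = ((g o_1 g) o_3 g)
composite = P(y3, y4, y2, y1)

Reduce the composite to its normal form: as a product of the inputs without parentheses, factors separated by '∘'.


y3 ∘ y4 ∘ y2 ∘ y1

Under associativity of g, the answer is the y's in reading order.
g(y3, y4) flattens to y3 ∘ y4
g(y2, y1) flattens to y2 ∘ y1
g(g(y3, y4), g(y2, y1)) flattens to y3 ∘ y4 ∘ y2 ∘ y1


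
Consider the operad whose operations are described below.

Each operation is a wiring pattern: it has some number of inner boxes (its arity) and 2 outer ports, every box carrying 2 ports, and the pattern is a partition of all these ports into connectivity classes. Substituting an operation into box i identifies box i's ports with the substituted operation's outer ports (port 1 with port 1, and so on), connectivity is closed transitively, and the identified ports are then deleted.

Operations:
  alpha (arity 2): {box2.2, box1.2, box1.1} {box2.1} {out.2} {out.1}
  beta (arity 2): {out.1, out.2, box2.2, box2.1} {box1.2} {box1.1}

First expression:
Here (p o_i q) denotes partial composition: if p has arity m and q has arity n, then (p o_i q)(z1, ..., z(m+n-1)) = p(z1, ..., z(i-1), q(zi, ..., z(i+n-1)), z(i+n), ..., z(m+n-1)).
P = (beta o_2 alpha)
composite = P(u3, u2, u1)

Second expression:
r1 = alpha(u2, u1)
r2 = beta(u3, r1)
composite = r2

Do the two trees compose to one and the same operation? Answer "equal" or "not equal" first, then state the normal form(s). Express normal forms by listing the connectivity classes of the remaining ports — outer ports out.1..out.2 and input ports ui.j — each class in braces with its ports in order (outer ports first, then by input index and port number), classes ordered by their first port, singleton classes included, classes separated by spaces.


equal; the common form is {out.1, out.2} {u1.1} {u1.2, u2.1, u2.2} {u3.1} {u3.2}

In normal form, the first expression is {out.1, out.2} {u1.1} {u1.2, u2.1, u2.2} {u3.1} {u3.2}
In normal form, the second expression is {out.1, out.2} {u1.1} {u1.2, u2.1, u2.2} {u3.1} {u3.2}
Identical normal forms: equal.


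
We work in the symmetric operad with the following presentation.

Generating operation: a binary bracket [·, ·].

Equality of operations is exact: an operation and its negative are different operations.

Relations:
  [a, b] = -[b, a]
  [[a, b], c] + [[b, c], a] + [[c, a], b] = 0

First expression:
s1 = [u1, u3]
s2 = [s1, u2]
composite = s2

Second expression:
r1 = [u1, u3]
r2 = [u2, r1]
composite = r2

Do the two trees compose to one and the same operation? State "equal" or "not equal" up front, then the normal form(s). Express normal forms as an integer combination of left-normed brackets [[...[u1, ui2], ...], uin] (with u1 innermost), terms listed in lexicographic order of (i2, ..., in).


not equal; the first gives [[u1, u3], u2] and the second -[[u1, u3], u2]

The first expression, normalized: [[u1, u3], u2]
The second expression, normalized: -[[u1, u3], u2]
They disagree, so not equal.


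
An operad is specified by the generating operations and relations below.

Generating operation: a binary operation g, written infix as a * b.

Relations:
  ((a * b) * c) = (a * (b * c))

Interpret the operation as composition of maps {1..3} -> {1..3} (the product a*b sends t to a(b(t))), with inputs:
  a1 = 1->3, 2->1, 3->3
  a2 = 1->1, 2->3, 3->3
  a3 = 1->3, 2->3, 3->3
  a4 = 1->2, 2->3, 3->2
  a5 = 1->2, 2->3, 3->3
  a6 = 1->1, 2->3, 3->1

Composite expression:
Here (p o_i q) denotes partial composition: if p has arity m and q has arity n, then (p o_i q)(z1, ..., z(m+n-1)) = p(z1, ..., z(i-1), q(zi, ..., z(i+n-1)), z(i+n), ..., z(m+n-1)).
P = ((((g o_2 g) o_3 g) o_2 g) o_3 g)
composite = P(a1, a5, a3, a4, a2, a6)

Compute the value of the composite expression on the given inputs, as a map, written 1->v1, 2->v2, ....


1->3, 2->3, 3->3
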